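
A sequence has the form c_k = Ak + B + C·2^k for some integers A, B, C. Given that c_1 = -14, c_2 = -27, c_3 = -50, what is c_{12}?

The three given values yield: A + B + 2C = -14; 2A + B + 4C = -27; 3A + B + 8C = -50.
Subtracting the first from the second: A + 2C = -13.
Subtracting the second from the third: A + 4C = -23.
Solving: C = -5, A = -3, then B = -1.
So c_k = -3·k + (-1) + (-5)·2^k; at k=12 this is -20517.

-20517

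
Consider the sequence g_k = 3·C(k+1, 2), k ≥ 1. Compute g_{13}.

273

C(14, 2) = 91, so g_{13} = 273.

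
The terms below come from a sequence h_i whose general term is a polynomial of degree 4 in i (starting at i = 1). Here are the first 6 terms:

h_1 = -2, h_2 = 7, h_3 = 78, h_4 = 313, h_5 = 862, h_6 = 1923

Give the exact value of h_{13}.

50398

1st diffs: 9, 71, 235, 549, 1061.
2nd diffs: 62, 164, 314, 512.
3rd diffs: 102, 150, 198.
4th diffs: 48, 48 (constant).
Newton forward-difference form: h_i = -2 + 9·C(i-1,1) + 62·C(i-1,2) + 102·C(i-1,3) + 48·C(i-1,4).
At i = 13: i-1 = 12, so h_{13} = -2 + 108 + 4092 + 22440 + 23760 = 50398.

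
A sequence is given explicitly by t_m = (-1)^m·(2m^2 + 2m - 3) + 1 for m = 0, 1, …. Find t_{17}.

-608

(-1)^17 = -1; 2m^2 + 2m - 3 at m=17 is 609; so t_{17} = -608.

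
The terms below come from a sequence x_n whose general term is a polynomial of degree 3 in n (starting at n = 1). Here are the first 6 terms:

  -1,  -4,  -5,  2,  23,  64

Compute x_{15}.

2323

1st diffs: -3, -1, 7, 21, 41.
2nd diffs: 2, 8, 14, 20.
3rd diffs: 6, 6, 6 (constant).
Newton forward-difference form: x_n = -1 + (-3)·C(n-1,1) + 2·C(n-1,2) + 6·C(n-1,3).
At n = 15: n-1 = 14, so x_{15} = -1 - 42 + 182 + 2184 = 2323.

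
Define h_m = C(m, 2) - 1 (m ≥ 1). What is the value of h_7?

C(7, 2) = 21, so h_7 = 20.

20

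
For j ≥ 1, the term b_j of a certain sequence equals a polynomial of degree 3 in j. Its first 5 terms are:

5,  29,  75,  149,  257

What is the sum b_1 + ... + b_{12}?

9454

1st diffs: 24, 46, 74, 108.
2nd diffs: 22, 28, 34.
3rd diffs: 6, 6 (constant).
So b_j = j^3 + 5j^2 + 2j - 3.
Continuing: …, 405, 599, 845, 1149, …, b_{12} = 2469.
Summing j = 1..12 (12 terms) gives 9454.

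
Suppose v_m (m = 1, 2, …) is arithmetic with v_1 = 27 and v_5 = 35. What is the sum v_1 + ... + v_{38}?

2432

Common difference d = (35 - 27) / (5 - 1) = 2.
v_m = 27 + (m - 1)·2.
v_{38} = 101; S = 38·(27 + 101)/2 = 2432.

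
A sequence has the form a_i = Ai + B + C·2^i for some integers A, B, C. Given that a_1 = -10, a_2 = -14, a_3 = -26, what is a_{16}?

-262086

At i = 1, 2, 3: A + B + 2C = -10; 2A + B + 4C = -14; 3A + B + 8C = -26.
Subtracting the first from the second: A + 2C = -4.
Subtracting the second from the third: A + 4C = -12.
Solving: C = -4, A = 4, then B = -6.
Hence a_{16} = 4·16 + (-6) + (-4)·65536 = -262086.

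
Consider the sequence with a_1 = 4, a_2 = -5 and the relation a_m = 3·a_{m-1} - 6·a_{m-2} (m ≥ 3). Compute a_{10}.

Applying the relation repeatedly:
a_3 = -39;  a_4 = -87;  a_5 = -27;  a_6 = 441;  a_7 = 1485;  a_8 = 1809;  a_9 = -3483;  a_{10} = -21303.

-21303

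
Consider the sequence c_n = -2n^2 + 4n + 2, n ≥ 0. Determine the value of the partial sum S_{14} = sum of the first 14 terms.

Over n = 0..13: Σn = 91, Σn² = 819.
Total = (-2)·819 + (4)·91 + (2)·14 = -1246.

-1246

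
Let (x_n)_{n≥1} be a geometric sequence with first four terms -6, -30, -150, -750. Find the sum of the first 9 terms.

Common ratio r = 5.
x_n = (-6)·5^(n-1).
S = (-6)·(5^9 - 1)/(5 - 1) = (-6)·(1953125 - 1)/(4) = -2929686.

-2929686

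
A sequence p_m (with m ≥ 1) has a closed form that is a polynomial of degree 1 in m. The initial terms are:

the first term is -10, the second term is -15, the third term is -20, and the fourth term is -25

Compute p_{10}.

-55

1st diffs: -5, -5, -5 (constant).
So p_m = -5m - 5.
Evaluating at m = 10 gives p_{10} = -55.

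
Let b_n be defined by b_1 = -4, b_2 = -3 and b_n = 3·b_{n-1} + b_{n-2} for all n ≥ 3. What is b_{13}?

Step forward from the initial values:
b_3 = -13;  b_4 = -42;  b_5 = -139;  …;  b_{10} = -54618;  b_{11} = -180391;  b_{12} = -595791;  b_{13} = -1967764.

-1967764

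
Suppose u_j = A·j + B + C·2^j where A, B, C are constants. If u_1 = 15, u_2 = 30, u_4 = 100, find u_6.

350

Write the equations: A + B + 2C = 15; 2A + B + 4C = 30; 4A + B + 16C = 100.
Subtracting the first from the second: A + 2C = 15.
Subtracting the second from the third: 2A + 12C = 70.
Solving: C = 5, A = 5, then B = 0.
Therefore u_6 = 30 + 0 + 5·64 = 350.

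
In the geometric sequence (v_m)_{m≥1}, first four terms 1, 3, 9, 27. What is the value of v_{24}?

Common ratio r = 3.
v_m = 1·3^(m-1).
v_{24} = 1·3^23 = 94143178827.

94143178827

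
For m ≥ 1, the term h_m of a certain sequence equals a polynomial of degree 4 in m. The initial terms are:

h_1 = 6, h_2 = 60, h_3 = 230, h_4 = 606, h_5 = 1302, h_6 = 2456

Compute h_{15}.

1st diffs: 54, 170, 376, 696, 1154.
2nd diffs: 116, 206, 320, 458.
3rd diffs: 90, 114, 138.
4th diffs: 24, 24 (constant).
Newton forward-difference form: h_m = 6 + 54·C(m-1,1) + 116·C(m-1,2) + 90·C(m-1,3) + 24·C(m-1,4).
At m = 15: m-1 = 14, so h_{15} = 6 + 756 + 10556 + 32760 + 24024 = 68102.

68102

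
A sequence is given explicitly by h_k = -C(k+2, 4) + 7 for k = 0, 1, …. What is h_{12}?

C(14, 4) = 1001, so h_{12} = -994.

-994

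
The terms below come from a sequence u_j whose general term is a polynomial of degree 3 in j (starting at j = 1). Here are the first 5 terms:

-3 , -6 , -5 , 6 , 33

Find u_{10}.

618

1st diffs: -3, 1, 11, 27.
2nd diffs: 4, 10, 16.
3rd diffs: 6, 6 (constant).
So u_j = j^3 - 4j^2 + 2j - 2.
Evaluating at j = 10 gives u_{10} = 618.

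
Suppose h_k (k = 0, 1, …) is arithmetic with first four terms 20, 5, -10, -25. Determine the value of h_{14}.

-190

Common difference d = -15.
h_k = 20 + (k - 0)·(-15).
h_{14} = 20 + 14·(-15) = -190.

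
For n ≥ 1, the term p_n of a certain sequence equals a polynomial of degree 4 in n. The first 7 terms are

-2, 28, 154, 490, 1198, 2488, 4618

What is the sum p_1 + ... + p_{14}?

1st diffs: 30, 126, 336, 708, 1290, 2130.
2nd diffs: 96, 210, 372, 582, 840.
3rd diffs: 114, 162, 210, 258.
4th diffs: 48, 48, 48 (constant).
Newton forward-difference form: p_n = -2 + 30·C(n-1,1) + 96·C(n-1,2) + 114·C(n-1,3) + 48·C(n-1,4).
Continuing: …, 7894, 12670, 19348, 28378, …, p_{14} = 74800.
Summing n = 1..14 (14 terms) gives 247856.

247856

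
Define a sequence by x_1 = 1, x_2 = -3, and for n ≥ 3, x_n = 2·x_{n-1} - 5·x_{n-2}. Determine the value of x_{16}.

Iterate the recurrence:
x_3 = -11; x_4 = -7; x_5 = 41; …; x_{13} = -8839; x_{14} = -76443; x_{15} = -108691; x_{16} = 164833.

164833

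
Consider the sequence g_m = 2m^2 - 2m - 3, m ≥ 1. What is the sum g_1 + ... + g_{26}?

Over m = 1..26: Σm = 351, Σm² = 6201.
Total = (2)·6201 + (-2)·351 + (-3)·26 = 11622.

11622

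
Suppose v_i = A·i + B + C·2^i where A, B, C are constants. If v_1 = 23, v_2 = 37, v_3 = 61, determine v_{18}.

1310801

The three given values yield: A + B + 2C = 23; 2A + B + 4C = 37; 3A + B + 8C = 61.
Subtracting the first from the second: A + 2C = 14.
Subtracting the second from the third: A + 4C = 24.
Solving: C = 5, A = 4, then B = 9.
Hence v_{18} = 4·18 + 9 + 5·262144 = 1310801.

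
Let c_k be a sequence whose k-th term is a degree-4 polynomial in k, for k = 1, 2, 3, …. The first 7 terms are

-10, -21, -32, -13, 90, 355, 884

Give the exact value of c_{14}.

1st diffs: -11, -11, 19, 103, 265, 529.
2nd diffs: 0, 30, 84, 162, 264.
3rd diffs: 30, 54, 78, 102.
4th diffs: 24, 24, 24 (constant).
Newton forward-difference form: c_k = -10 + (-11)·C(k-1,1) + 30·C(k-1,3) + 24·C(k-1,4).
At k = 14: k-1 = 13, so c_{14} = -10 - 143 + 8580 + 17160 = 25587.

25587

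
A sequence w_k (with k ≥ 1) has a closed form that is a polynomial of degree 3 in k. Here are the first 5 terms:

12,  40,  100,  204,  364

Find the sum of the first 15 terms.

34060

1st diffs: 28, 60, 104, 160.
2nd diffs: 32, 44, 56.
3rd diffs: 12, 12 (constant).
So w_k = 2k^3 + 4k^2 + 2k + 4.
Continuing: …, 592, 900, 1300, 1804, …, w_{15} = 7684.
Summing k = 1..15 (15 terms) gives 34060.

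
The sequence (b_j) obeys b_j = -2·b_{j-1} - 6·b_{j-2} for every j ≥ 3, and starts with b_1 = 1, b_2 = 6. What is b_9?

-2160

Compute successive terms:
b_3 = -18  b_4 = 0  b_5 = 108  b_6 = -216  b_7 = -216  b_8 = 1728  b_9 = -2160.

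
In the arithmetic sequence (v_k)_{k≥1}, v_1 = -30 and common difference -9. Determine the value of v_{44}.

-417

v_k = -30 + (k - 1)·(-9).
v_{44} = -30 + 43·(-9) = -417.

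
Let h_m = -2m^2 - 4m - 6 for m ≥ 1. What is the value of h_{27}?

-1572

h_{27} = -2·27^2 - 4·27 - 6 = -1572.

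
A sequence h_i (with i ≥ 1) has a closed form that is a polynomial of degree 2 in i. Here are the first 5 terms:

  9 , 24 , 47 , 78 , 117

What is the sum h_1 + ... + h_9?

1293

1st diffs: 15, 23, 31, 39.
2nd diffs: 8, 8, 8 (constant).
Newton forward-difference form: h_i = 9 + 15·C(i-1,1) + 8·C(i-1,2).
Continuing: 164, 219, 282, 353.
Summing i = 1..9 (9 terms) gives 1293.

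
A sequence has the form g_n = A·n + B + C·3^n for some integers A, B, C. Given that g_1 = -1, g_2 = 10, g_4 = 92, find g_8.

The three given values yield: A + B + 3C = -1; 2A + B + 9C = 10; 4A + B + 81C = 92.
Subtracting the first from the second: A + 6C = 11.
Subtracting the second from the third: 2A + 72C = 82.
Solving: C = 1, A = 5, then B = -9.
Therefore g_8 = 40 + (-9) + 1·6561 = 6592.

6592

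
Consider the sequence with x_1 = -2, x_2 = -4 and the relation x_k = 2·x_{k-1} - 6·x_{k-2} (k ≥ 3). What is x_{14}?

96512

Iterate the recurrence:
x_3 = 4  x_4 = 32  x_5 = 40  …  x_{11} = -1472  x_{12} = -39424  x_{13} = -70016  x_{14} = 96512.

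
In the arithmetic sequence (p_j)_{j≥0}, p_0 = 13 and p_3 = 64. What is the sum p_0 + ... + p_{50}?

22338

Common difference d = (64 - 13) / (3 - 0) = 17.
p_j = 13 + (j - 0)·17.
p_{50} = 863; S = 51·(13 + 863)/2 = 22338.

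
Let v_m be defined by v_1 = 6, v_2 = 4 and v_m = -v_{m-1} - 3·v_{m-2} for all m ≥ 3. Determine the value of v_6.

Iterate the recurrence:
v_3 = -22  v_4 = 10  v_5 = 56  v_6 = -86.

-86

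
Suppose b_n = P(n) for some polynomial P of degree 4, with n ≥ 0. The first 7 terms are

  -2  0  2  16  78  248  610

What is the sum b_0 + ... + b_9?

1st diffs: 2, 2, 14, 62, 170, 362.
2nd diffs: 0, 12, 48, 108, 192.
3rd diffs: 12, 36, 60, 84.
4th diffs: 24, 24, 24 (constant).
So b_n = n^4 - 4n^3 + 5n^2 - 2.
Continuing: 1272, 2366, 4048.
Summing n = 0..9 (10 terms) gives 8638.

8638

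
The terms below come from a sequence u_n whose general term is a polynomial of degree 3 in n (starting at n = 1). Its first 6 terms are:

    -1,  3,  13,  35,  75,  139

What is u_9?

1st diffs: 4, 10, 22, 40, 64.
2nd diffs: 6, 12, 18, 24.
3rd diffs: 6, 6, 6 (constant).
Newton forward-difference form: u_n = -1 + 4·C(n-1,1) + 6·C(n-1,2) + 6·C(n-1,3).
At n = 9: n-1 = 8, so u_9 = -1 + 32 + 168 + 336 = 535.

535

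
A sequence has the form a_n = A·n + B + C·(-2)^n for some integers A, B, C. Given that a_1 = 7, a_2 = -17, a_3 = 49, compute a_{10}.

Plug in n = 1, 2, 3: A + B - 2C = 7; 2A + B + 4C = -17; 3A + B - 8C = 49.
Subtracting the first from the second: A + 6C = -24.
Subtracting the second from the third: A - 12C = 66.
Solving: C = -5, A = 6, then B = -9.
So a_n = 6·n + (-9) + (-5)·(-2)^n; at n=10 this is -5069.

-5069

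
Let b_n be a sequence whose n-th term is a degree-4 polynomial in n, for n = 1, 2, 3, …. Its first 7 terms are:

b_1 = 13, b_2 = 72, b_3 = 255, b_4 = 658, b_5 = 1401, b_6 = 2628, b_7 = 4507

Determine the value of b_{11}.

22743

1st diffs: 59, 183, 403, 743, 1227, 1879.
2nd diffs: 124, 220, 340, 484, 652.
3rd diffs: 96, 120, 144, 168.
4th diffs: 24, 24, 24 (constant).
Newton forward-difference form: b_n = 13 + 59·C(n-1,1) + 124·C(n-1,2) + 96·C(n-1,3) + 24·C(n-1,4).
At n = 11: n-1 = 10, so b_{11} = 13 + 590 + 5580 + 11520 + 5040 = 22743.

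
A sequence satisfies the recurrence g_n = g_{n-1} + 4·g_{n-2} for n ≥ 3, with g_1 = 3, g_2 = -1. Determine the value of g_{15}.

Applying the relation repeatedly:
g_3 = 11, g_4 = 7, g_5 = 51, …, g_{12} = 27559, g_{13} = 71763, g_{14} = 181999, g_{15} = 469051.

469051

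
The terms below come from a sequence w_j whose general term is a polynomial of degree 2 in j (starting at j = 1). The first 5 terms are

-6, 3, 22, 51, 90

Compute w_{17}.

1st diffs: 9, 19, 29, 39.
2nd diffs: 10, 10, 10 (constant).
So w_j = 5j^2 - 6j - 5.
Evaluating at j = 17 gives w_{17} = 1338.

1338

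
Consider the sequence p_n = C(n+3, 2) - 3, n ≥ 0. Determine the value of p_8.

52

C(11, 2) = 55, so p_8 = 52.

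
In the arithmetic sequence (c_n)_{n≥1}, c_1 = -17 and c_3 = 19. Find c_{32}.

Common difference d = (19 - (-17)) / (3 - 1) = 18.
c_n = -17 + (n - 1)·18.
c_{32} = -17 + 31·18 = 541.

541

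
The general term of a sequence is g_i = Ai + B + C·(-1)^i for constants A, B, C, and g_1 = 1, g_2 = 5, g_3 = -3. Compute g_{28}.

The three given values yield: A + B - C = 1; 2A + B + C = 5; 3A + B - C = -3.
Subtracting the first from the second: A + 2C = 4.
Subtracting the second from the third: A - 2C = -8.
Solving: C = 3, A = -2, then B = 6.
Hence g_{28} = -2·28 + 6 + 3·1 = -47.

-47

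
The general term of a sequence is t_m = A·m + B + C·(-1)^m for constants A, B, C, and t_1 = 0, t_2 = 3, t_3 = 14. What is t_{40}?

269

Write the equations: A + B - C = 0; 2A + B + C = 3; 3A + B - C = 14.
Subtracting the first from the second: A + 2C = 3.
Subtracting the second from the third: A - 2C = 11.
Solving: C = -2, A = 7, then B = -9.
Therefore t_{40} = 280 + (-9) + (-2)·1 = 269.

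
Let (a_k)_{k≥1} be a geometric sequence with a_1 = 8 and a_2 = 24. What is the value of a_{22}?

83682825624

Common ratio r = 3.
a_k = 8·3^(k-1).
a_{22} = 8·3^21 = 83682825624.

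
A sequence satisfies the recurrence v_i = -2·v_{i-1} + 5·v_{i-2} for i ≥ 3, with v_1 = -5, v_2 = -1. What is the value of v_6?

v_3 = -23; v_4 = 41; v_5 = -197; v_6 = 599.

599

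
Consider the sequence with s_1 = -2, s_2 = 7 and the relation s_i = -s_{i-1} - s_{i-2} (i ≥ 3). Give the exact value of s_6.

Compute successive terms:
s_3 = -5  s_4 = -2  s_5 = 7  s_6 = -5.

-5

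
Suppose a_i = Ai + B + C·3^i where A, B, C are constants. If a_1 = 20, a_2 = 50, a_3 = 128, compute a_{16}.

172186982

At i = 1, 2, 3: A + B + 3C = 20; 2A + B + 9C = 50; 3A + B + 27C = 128.
Subtracting the first from the second: A + 6C = 30.
Subtracting the second from the third: A + 18C = 78.
Solving: C = 4, A = 6, then B = 2.
Therefore a_{16} = 96 + 2 + 4·43046721 = 172186982.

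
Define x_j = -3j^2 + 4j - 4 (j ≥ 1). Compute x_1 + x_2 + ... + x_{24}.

-13596

Over j = 1..24: Σj = 300, Σj² = 4900.
Total = (-3)·4900 + (4)·300 + (-4)·24 = -13596.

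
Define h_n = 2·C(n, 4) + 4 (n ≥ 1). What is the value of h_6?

34

C(6, 4) = 15, so h_6 = 34.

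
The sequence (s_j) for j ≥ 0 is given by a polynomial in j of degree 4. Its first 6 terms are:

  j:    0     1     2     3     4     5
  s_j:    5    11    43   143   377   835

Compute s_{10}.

11315

1st diffs: 6, 32, 100, 234, 458.
2nd diffs: 26, 68, 134, 224.
3rd diffs: 42, 66, 90.
4th diffs: 24, 24 (constant).
So s_j = j^4 + j^3 + 3j^2 + j + 5.
Evaluating at j = 10 gives s_{10} = 11315.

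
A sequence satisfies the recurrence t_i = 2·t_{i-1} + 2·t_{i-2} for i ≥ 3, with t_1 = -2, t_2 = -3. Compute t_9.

Iterate the recurrence:
t_3 = -10; t_4 = -26; t_5 = -72; t_6 = -196; t_7 = -536; t_8 = -1464; t_9 = -4000.

-4000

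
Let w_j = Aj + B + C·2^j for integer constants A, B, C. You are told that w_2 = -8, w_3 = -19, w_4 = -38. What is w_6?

-140

Write the equations: 2A + B + 4C = -8; 3A + B + 8C = -19; 4A + B + 16C = -38.
Subtracting the first from the second: A + 4C = -11.
Subtracting the second from the third: A + 8C = -19.
Solving: C = -2, A = -3, then B = 6.
Hence w_6 = -3·6 + 6 + (-2)·64 = -140.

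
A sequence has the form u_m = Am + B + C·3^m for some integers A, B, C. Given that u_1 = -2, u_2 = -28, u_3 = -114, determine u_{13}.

-7971554

At m = 1, 2, 3: A + B + 3C = -2; 2A + B + 9C = -28; 3A + B + 27C = -114.
Subtracting the first from the second: A + 6C = -26.
Subtracting the second from the third: A + 18C = -86.
Solving: C = -5, A = 4, then B = 9.
Therefore u_{13} = 52 + 9 + (-5)·1594323 = -7971554.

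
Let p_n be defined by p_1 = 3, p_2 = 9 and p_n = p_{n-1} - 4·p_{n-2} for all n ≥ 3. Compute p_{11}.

4797

Step forward from the initial values:
p_3 = -3; p_4 = -39; p_5 = -27; p_6 = 129; p_7 = 237; p_8 = -279; p_9 = -1227; p_{10} = -111; p_{11} = 4797.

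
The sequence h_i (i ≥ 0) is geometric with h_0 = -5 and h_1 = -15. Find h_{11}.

Common ratio r = 3.
h_i = (-5)·3^(i-0).
h_{11} = (-5)·3^11 = -885735.

-885735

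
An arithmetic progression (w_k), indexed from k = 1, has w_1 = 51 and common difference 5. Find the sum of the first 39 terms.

5694

w_k = 51 + (k - 1)·5.
w_{39} = 241; S = 39·(51 + 241)/2 = 5694.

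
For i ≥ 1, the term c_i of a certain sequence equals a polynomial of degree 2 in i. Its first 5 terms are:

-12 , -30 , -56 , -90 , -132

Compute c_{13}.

1st diffs: -18, -26, -34, -42.
2nd diffs: -8, -8, -8 (constant).
Newton forward-difference form: c_i = -12 + (-18)·C(i-1,1) + (-8)·C(i-1,2).
At i = 13: i-1 = 12, so c_{13} = -12 - 216 - 528 = -756.

-756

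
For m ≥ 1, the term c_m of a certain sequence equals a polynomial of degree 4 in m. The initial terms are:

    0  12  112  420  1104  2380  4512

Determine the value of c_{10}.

1st diffs: 12, 100, 308, 684, 1276, 2132.
2nd diffs: 88, 208, 376, 592, 856.
3rd diffs: 120, 168, 216, 264.
4th diffs: 48, 48, 48 (constant).
Newton forward-difference form: c_m = 12·C(m-1,1) + 88·C(m-1,2) + 120·C(m-1,3) + 48·C(m-1,4).
At m = 10: m-1 = 9, so c_{10} = 108 + 3168 + 10080 + 6048 = 19404.

19404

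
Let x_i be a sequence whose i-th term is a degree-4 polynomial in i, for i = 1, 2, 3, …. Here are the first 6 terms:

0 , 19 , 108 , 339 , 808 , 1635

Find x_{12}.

23859

1st diffs: 19, 89, 231, 469, 827.
2nd diffs: 70, 142, 238, 358.
3rd diffs: 72, 96, 120.
4th diffs: 24, 24 (constant).
So x_i = i^4 + 2i^3 - 2i^2 - 4i + 3.
Evaluating at i = 12 gives x_{12} = 23859.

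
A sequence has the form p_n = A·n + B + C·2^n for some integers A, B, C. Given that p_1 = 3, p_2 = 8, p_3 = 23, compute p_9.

Plug in n = 1, 2, 3: A + B + 2C = 3; 2A + B + 4C = 8; 3A + B + 8C = 23.
Subtracting the first from the second: A + 2C = 5.
Subtracting the second from the third: A + 4C = 15.
Solving: C = 5, A = -5, then B = -2.
Hence p_9 = -5·9 + (-2) + 5·512 = 2513.

2513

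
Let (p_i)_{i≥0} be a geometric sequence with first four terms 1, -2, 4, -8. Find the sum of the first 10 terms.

-341

Common ratio r = -2.
p_i = 1·(-2)^(i-0).
S = 1·((-2)^10 - 1)/(-2 - 1) = 1·(1024 - 1)/(-3) = -341.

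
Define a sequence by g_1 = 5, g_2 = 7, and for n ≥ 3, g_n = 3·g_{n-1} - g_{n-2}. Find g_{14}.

617911

g_3 = 16;  g_4 = 41;  g_5 = 107;  …;  g_{11} = 34435;  g_{12} = 90152;  g_{13} = 236021;  g_{14} = 617911.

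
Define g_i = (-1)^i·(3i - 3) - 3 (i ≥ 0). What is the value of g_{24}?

(-1)^24 = 1; 3i - 3 at i=24 is 69; so g_{24} = 66.

66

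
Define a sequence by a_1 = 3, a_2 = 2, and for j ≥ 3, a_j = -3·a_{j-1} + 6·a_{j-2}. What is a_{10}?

-215136

Step forward from the initial values:
a_3 = 12  a_4 = -24  a_5 = 144  a_6 = -576  a_7 = 2592  a_8 = -11232  a_9 = 49248  a_{10} = -215136.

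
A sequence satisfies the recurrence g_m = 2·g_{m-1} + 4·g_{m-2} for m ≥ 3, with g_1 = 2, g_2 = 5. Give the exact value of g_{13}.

2203648

Compute successive terms:
g_3 = 18, g_4 = 56, g_5 = 184, …, g_{10} = 65024, g_{11} = 210432, g_{12} = 680960, g_{13} = 2203648.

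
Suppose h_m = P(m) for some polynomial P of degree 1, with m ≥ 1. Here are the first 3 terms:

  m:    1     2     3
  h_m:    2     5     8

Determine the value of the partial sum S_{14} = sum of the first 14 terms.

1st diffs: 3, 3 (constant).
So h_m = 3m - 1.
Continuing: …, 11, 14, 17, 20, …, h_{14} = 41.
Summing m = 1..14 (14 terms) gives 301.

301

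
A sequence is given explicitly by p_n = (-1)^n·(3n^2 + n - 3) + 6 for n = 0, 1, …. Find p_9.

-243

(-1)^9 = -1; 3n^2 + n - 3 at n=9 is 249; so p_9 = -243.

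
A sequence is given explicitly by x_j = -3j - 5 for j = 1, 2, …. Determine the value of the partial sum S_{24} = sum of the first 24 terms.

-1020

Over j = 1..24: Σj = 300.
Total = (-3)·300 + (-5)·24 = -1020.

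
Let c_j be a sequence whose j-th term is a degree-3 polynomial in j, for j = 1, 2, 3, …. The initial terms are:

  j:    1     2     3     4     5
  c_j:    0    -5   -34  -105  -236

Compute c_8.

1st diffs: -5, -29, -71, -131.
2nd diffs: -24, -42, -60.
3rd diffs: -18, -18 (constant).
So c_j = -3j^3 + 6j^2 - 2j - 1.
Evaluating at j = 8 gives c_8 = -1169.

-1169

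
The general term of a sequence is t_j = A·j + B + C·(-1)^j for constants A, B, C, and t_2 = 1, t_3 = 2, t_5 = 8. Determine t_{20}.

55

Write the equations: 2A + B + C = 1; 3A + B - C = 2; 5A + B - C = 8.
Subtracting the first from the second: A - 2C = 1.
Subtracting the second from the third: 2A = 6.
Solving: C = 1, A = 3, then B = -6.
Therefore t_{20} = 60 + (-6) + 1·1 = 55.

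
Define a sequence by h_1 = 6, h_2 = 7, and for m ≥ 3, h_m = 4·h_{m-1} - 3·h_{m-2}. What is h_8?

1099

Compute successive terms:
h_3 = 10; h_4 = 19; h_5 = 46; h_6 = 127; h_7 = 370; h_8 = 1099.
(Characteristic roots are 3 and 1.)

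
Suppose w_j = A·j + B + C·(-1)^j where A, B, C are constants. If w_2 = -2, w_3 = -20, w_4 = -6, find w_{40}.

At j = 2, 3, 4: 2A + B + C = -2; 3A + B - C = -20; 4A + B + C = -6.
Subtracting the first from the second: A - 2C = -18.
Subtracting the second from the third: A + 2C = 14.
Solving: C = 8, A = -2, then B = -6.
Hence w_{40} = -2·40 + (-6) + 8·1 = -78.

-78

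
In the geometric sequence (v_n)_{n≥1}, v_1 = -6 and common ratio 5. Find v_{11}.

-58593750

v_n = (-6)·5^(n-1).
v_{11} = (-6)·5^10 = -58593750.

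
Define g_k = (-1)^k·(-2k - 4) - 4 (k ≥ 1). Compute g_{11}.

22

(-1)^11 = -1; -2k - 4 at k=11 is -26; so g_{11} = 22.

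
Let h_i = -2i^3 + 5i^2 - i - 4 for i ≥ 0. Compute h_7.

h_7 = -2·7^3 + 5·7^2 - 1·7 - 4 = -452.

-452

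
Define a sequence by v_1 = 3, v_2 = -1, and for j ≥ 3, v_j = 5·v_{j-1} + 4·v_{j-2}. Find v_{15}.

Iterate the recurrence:
v_3 = 7, v_4 = 31, v_5 = 183, …, v_{12} = 35709151, v_{13} = 203597943, v_{14} = 1160826319, v_{15} = 6618523367.

6618523367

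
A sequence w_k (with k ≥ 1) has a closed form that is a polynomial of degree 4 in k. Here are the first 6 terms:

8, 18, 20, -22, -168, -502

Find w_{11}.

-9612

1st diffs: 10, 2, -42, -146, -334.
2nd diffs: -8, -44, -104, -188.
3rd diffs: -36, -60, -84.
4th diffs: -24, -24 (constant).
Newton forward-difference form: w_k = 8 + 10·C(k-1,1) + (-8)·C(k-1,2) + (-36)·C(k-1,3) + (-24)·C(k-1,4).
At k = 11: k-1 = 10, so w_{11} = 8 + 100 - 360 - 4320 - 5040 = -9612.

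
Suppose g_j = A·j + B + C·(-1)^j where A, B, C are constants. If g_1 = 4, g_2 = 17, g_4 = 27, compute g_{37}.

184

Write the equations: A + B - C = 4; 2A + B + C = 17; 4A + B + C = 27.
Subtracting the first from the second: A + 2C = 13.
Subtracting the second from the third: 2A = 10.
Solving: C = 4, A = 5, then B = 3.
Hence g_{37} = 5·37 + 3 + 4·(-1) = 184.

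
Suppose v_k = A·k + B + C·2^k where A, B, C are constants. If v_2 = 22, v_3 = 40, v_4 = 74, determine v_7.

528

Plug in k = 2, 3, 4: 2A + B + 4C = 22; 3A + B + 8C = 40; 4A + B + 16C = 74.
Subtracting the first from the second: A + 4C = 18.
Subtracting the second from the third: A + 8C = 34.
Solving: C = 4, A = 2, then B = 2.
Hence v_7 = 2·7 + 2 + 4·128 = 528.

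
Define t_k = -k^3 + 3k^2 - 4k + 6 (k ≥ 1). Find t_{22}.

t_{22} = -1·22^3 + 3·22^2 - 4·22 + 6 = -9278.

-9278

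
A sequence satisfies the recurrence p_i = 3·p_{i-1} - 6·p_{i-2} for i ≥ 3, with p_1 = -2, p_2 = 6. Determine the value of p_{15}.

Iterate the recurrence:
p_3 = 30;  p_4 = 54;  p_5 = -18;  …;  p_{12} = -18954;  p_{13} = -211410;  p_{14} = -520506;  p_{15} = -293058.

-293058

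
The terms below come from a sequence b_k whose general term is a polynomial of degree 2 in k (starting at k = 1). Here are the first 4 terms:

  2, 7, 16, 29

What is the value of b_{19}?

704

1st diffs: 5, 9, 13.
2nd diffs: 4, 4 (constant).
So b_k = 2k^2 - k + 1.
Evaluating at k = 19 gives b_{19} = 704.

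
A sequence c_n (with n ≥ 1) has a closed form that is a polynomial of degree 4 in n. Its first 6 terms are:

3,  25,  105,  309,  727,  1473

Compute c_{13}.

1st diffs: 22, 80, 204, 418, 746.
2nd diffs: 58, 124, 214, 328.
3rd diffs: 66, 90, 114.
4th diffs: 24, 24 (constant).
So c_n = n^4 + n^3 - 2n^2 + 6n - 3.
Evaluating at n = 13 gives c_{13} = 30495.

30495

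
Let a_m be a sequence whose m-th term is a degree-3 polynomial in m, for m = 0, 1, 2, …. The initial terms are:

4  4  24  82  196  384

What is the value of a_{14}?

1st diffs: 0, 20, 58, 114, 188.
2nd diffs: 20, 38, 56, 74.
3rd diffs: 18, 18, 18 (constant).
Newton forward-difference form: a_m = 4 + 20·C(m,2) + 18·C(m,3).
At m = 14: m = 14, so a_{14} = 4 + 1820 + 6552 = 8376.

8376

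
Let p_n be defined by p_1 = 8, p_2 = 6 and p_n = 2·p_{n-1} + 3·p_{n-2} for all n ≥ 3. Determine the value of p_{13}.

1860048

Compute successive terms:
p_3 = 36, p_4 = 90, p_5 = 288, …, p_{10} = 68886, p_{11} = 206676, p_{12} = 620010, p_{13} = 1860048.
(Characteristic roots are 3 and -1.)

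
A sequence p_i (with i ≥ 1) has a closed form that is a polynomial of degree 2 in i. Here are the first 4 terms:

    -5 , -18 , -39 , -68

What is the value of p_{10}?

1st diffs: -13, -21, -29.
2nd diffs: -8, -8 (constant).
So p_i = -4i^2 - i.
Evaluating at i = 10 gives p_{10} = -410.

-410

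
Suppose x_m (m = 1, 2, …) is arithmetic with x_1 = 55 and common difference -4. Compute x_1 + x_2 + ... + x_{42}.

x_m = 55 + (m - 1)·(-4).
x_{42} = -109; S = 42·(55 + (-109))/2 = -1134.

-1134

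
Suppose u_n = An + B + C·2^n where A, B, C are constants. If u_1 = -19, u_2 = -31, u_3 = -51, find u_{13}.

-32827

At n = 1, 2, 3: A + B + 2C = -19; 2A + B + 4C = -31; 3A + B + 8C = -51.
Subtracting the first from the second: A + 2C = -12.
Subtracting the second from the third: A + 4C = -20.
Solving: C = -4, A = -4, then B = -7.
Hence u_{13} = -4·13 + (-7) + (-4)·8192 = -32827.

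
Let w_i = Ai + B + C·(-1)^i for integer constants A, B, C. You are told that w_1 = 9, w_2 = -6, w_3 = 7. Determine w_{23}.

-13

Write the equations: A + B - C = 9; 2A + B + C = -6; 3A + B - C = 7.
Subtracting the first from the second: A + 2C = -15.
Subtracting the second from the third: A - 2C = 13.
Solving: C = -7, A = -1, then B = 3.
Therefore w_{23} = -23 + 3 + (-7)·(-1) = -13.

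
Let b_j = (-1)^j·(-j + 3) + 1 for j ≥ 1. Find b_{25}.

23

(-1)^25 = -1; -j + 3 at j=25 is -22; so b_{25} = 23.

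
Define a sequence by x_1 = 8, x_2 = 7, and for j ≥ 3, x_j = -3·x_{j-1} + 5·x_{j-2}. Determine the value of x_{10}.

Iterate the recurrence:
x_3 = 19  x_4 = -22  x_5 = 161  x_6 = -593  x_7 = 2584  x_8 = -10717  x_9 = 45071  x_{10} = -188798.

-188798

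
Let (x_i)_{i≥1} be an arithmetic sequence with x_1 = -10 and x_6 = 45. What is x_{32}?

331

Common difference d = (45 - (-10)) / (6 - 1) = 11.
x_i = -10 + (i - 1)·11.
x_{32} = -10 + 31·11 = 331.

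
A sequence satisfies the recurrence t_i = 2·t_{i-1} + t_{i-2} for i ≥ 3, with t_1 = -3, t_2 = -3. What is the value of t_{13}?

-58803

Compute successive terms:
t_3 = -9; t_4 = -21; t_5 = -51; …; t_{10} = -4179; t_{11} = -10089; t_{12} = -24357; t_{13} = -58803.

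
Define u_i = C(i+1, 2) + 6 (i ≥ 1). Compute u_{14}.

C(15, 2) = 105, so u_{14} = 111.

111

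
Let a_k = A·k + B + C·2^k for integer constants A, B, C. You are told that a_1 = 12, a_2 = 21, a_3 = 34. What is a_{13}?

16452

At k = 1, 2, 3: A + B + 2C = 12; 2A + B + 4C = 21; 3A + B + 8C = 34.
Subtracting the first from the second: A + 2C = 9.
Subtracting the second from the third: A + 4C = 13.
Solving: C = 2, A = 5, then B = 3.
So a_k = 5·k + 3 + 2·2^k; at k=13 this is 16452.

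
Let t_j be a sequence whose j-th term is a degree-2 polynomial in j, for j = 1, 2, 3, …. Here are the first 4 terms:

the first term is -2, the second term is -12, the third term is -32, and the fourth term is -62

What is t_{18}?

-1532

1st diffs: -10, -20, -30.
2nd diffs: -10, -10 (constant).
So t_j = -5j^2 + 5j - 2.
Evaluating at j = 18 gives t_{18} = -1532.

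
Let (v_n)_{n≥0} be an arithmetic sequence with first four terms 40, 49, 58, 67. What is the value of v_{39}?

391

Common difference d = 9.
v_n = 40 + (n - 0)·9.
v_{39} = 40 + 39·9 = 391.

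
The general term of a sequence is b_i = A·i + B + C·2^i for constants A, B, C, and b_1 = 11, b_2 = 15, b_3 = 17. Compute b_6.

The three given values yield: A + B + 2C = 11; 2A + B + 4C = 15; 3A + B + 8C = 17.
Subtracting the first from the second: A + 2C = 4.
Subtracting the second from the third: A + 4C = 2.
Solving: C = -1, A = 6, then B = 7.
Hence b_6 = 6·6 + 7 + (-1)·64 = -21.

-21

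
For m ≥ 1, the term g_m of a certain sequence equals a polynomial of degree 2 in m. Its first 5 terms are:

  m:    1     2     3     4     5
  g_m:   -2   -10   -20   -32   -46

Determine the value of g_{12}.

-200

1st diffs: -8, -10, -12, -14.
2nd diffs: -2, -2, -2 (constant).
Newton forward-difference form: g_m = -2 + (-8)·C(m-1,1) + (-2)·C(m-1,2).
At m = 12: m-1 = 11, so g_{12} = -2 - 88 - 110 = -200.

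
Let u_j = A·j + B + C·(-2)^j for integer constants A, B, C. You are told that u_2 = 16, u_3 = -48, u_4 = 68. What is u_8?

Write the equations: 2A + B + 4C = 16; 3A + B - 8C = -48; 4A + B + 16C = 68.
Subtracting the first from the second: A - 12C = -64.
Subtracting the second from the third: A + 24C = 116.
Solving: C = 5, A = -4, then B = 4.
Therefore u_8 = -32 + 4 + 5·256 = 1252.

1252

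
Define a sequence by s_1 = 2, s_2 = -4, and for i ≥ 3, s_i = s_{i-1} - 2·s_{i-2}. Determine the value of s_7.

-16

s_3 = -8; s_4 = 0; s_5 = 16; s_6 = 16; s_7 = -16.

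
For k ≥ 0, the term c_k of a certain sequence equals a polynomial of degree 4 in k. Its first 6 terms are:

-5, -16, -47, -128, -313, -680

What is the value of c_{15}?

1st diffs: -11, -31, -81, -185, -367.
2nd diffs: -20, -50, -104, -182.
3rd diffs: -30, -54, -78.
4th diffs: -24, -24 (constant).
So c_k = -k^4 + k^3 - 6k^2 - 5k - 5.
Evaluating at k = 15 gives c_{15} = -48680.

-48680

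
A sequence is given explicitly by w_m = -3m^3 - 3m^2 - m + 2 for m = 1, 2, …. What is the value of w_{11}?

-4365

w_{11} = -3·11^3 - 3·11^2 - 1·11 + 2 = -4365.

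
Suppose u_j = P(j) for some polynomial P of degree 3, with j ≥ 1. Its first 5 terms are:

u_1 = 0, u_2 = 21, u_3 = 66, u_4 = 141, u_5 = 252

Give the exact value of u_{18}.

1st diffs: 21, 45, 75, 111.
2nd diffs: 24, 30, 36.
3rd diffs: 6, 6 (constant).
Newton forward-difference form: u_j = 21·C(j-1,1) + 24·C(j-1,2) + 6·C(j-1,3).
At j = 18: j-1 = 17, so u_{18} = 357 + 3264 + 4080 = 7701.

7701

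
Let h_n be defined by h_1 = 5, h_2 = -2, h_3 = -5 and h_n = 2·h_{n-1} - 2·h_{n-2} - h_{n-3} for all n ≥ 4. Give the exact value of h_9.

h_4 = -11  h_5 = -10  h_6 = 7  h_7 = 45  h_8 = 86  h_9 = 75.

75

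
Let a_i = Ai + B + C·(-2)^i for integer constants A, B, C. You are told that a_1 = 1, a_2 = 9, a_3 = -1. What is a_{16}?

65569

At i = 1, 2, 3: A + B - 2C = 1; 2A + B + 4C = 9; 3A + B - 8C = -1.
Subtracting the first from the second: A + 6C = 8.
Subtracting the second from the third: A - 12C = -10.
Solving: C = 1, A = 2, then B = 1.
Hence a_{16} = 2·16 + 1 + 1·65536 = 65569.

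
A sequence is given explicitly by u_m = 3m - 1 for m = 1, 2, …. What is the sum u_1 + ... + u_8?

Over m = 1..8: Σm = 36.
Total = (3)·36 + (-1)·8 = 100.

100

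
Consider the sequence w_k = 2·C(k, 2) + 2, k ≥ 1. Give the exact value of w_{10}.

C(10, 2) = 45, so w_{10} = 92.

92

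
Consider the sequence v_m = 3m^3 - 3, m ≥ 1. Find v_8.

v_8 = 3·8^3 - 3 = 1533.

1533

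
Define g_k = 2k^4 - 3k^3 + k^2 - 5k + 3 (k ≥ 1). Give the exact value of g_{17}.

g_{17} = 2·17^4 - 3·17^3 + 1·17^2 - 5·17 + 3 = 152510.

152510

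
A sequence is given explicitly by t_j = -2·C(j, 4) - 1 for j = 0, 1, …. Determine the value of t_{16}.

C(16, 4) = 1820, so t_{16} = -3641.

-3641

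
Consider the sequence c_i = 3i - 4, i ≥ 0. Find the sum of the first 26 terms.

Over i = 0..25: Σi = 325.
Total = (3)·325 + (-4)·26 = 871.

871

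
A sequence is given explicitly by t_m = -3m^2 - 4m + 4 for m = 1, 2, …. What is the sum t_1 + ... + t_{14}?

-3409

Over m = 1..14: Σm = 105, Σm² = 1015.
Total = (-3)·1015 + (-4)·105 + (4)·14 = -3409.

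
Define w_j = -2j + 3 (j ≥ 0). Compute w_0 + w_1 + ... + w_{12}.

Over j = 0..12: Σj = 78.
Total = (-2)·78 + (3)·13 = -117.

-117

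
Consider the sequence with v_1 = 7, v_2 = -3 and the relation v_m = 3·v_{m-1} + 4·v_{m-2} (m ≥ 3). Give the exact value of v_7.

3283

Compute successive terms:
v_3 = 19, v_4 = 45, v_5 = 211, v_6 = 813, v_7 = 3283.
(Characteristic roots are 4 and -1.)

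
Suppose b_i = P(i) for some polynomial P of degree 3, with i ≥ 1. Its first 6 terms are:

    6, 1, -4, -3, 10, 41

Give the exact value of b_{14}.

1st diffs: -5, -5, 1, 13, 31.
2nd diffs: 0, 6, 12, 18.
3rd diffs: 6, 6, 6 (constant).
So b_i = i^3 - 6i^2 + 6i + 5.
Evaluating at i = 14 gives b_{14} = 1657.

1657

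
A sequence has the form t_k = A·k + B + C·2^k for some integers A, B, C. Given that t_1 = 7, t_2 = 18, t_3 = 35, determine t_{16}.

Write the equations: A + B + 2C = 7; 2A + B + 4C = 18; 3A + B + 8C = 35.
Subtracting the first from the second: A + 2C = 11.
Subtracting the second from the third: A + 4C = 17.
Solving: C = 3, A = 5, then B = -4.
Hence t_{16} = 5·16 + (-4) + 3·65536 = 196684.

196684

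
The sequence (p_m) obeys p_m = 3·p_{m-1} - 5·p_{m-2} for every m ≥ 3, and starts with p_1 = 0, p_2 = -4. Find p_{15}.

Compute successive terms:
p_3 = -12; p_4 = -16; p_5 = 12; …; p_{12} = -3916; p_{13} = 21312; p_{14} = 83516; p_{15} = 143988.

143988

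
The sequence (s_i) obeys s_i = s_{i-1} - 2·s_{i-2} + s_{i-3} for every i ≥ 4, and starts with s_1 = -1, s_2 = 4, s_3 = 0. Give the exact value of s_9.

Compute successive terms:
s_4 = -9, s_5 = -5, s_6 = 13, s_7 = 14, s_8 = -17, s_9 = -32.

-32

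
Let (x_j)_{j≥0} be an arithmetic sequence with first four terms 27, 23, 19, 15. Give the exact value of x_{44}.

Common difference d = -4.
x_j = 27 + (j - 0)·(-4).
x_{44} = 27 + 44·(-4) = -149.

-149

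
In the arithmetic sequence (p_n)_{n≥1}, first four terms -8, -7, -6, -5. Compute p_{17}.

8

Common difference d = 1.
p_n = -8 + (n - 1)·1.
p_{17} = -8 + 16·1 = 8.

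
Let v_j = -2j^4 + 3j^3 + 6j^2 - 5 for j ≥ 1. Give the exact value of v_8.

-6277

v_8 = -2·8^4 + 3·8^3 + 6·8^2 - 5 = -6277.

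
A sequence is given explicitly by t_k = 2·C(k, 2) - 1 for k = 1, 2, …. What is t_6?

C(6, 2) = 15, so t_6 = 29.

29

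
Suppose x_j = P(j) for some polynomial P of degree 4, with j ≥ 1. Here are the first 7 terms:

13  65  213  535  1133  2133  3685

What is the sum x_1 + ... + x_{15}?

227877

1st diffs: 52, 148, 322, 598, 1000, 1552.
2nd diffs: 96, 174, 276, 402, 552.
3rd diffs: 78, 102, 126, 150.
4th diffs: 24, 24, 24 (constant).
Newton forward-difference form: x_j = 13 + 52·C(j-1,1) + 96·C(j-1,2) + 78·C(j-1,3) + 24·C(j-1,4).
Continuing: …, 5963, 9165, 13513, 19253, …, x_{15} = 61893.
Summing j = 1..15 (15 terms) gives 227877.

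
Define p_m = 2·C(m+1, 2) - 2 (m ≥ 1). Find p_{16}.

C(17, 2) = 136, so p_{16} = 270.

270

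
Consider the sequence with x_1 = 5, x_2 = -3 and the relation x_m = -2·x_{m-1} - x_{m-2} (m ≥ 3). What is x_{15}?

Compute successive terms:
x_3 = 1, x_4 = 1, x_5 = -3, …, x_{12} = 17, x_{13} = -19, x_{14} = 21, x_{15} = -23.
(Characteristic roots are -1 and -1.)

-23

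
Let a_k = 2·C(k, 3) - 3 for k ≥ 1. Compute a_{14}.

725

C(14, 3) = 364, so a_{14} = 725.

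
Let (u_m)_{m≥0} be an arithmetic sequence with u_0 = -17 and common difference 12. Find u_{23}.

u_m = -17 + (m - 0)·12.
u_{23} = -17 + 23·12 = 259.

259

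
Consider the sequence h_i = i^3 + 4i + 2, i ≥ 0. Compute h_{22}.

10738

h_{22} = 1·22^3 + 4·22 + 2 = 10738.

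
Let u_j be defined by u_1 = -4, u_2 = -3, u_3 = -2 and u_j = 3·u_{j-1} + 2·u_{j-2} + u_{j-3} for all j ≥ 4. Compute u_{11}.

-125144

Compute successive terms:
u_4 = -16  u_5 = -55  u_6 = -199  u_7 = -723  u_8 = -2622  u_9 = -9511  u_{10} = -34500  u_{11} = -125144.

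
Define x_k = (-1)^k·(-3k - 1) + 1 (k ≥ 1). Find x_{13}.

41

(-1)^13 = -1; -3k - 1 at k=13 is -40; so x_{13} = 41.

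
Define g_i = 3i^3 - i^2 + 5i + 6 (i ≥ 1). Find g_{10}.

2956

g_{10} = 3·10^3 - 1·10^2 + 5·10 + 6 = 2956.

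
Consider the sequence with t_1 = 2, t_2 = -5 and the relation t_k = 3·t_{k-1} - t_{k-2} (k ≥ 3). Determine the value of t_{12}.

Applying the relation repeatedly:
t_3 = -17; t_4 = -46; t_5 = -121; t_6 = -317; t_7 = -830; t_8 = -2173; t_9 = -5689; t_{10} = -14894; t_{11} = -38993; t_{12} = -102085.

-102085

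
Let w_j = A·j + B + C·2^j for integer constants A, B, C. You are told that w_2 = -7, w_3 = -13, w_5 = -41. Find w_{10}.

Plug in j = 2, 3, 5: 2A + B + 4C = -7; 3A + B + 8C = -13; 5A + B + 32C = -41.
Subtracting the first from the second: A + 4C = -6.
Subtracting the second from the third: 2A + 24C = -28.
Solving: C = -1, A = -2, then B = 1.
Hence w_{10} = -2·10 + 1 + (-1)·1024 = -1043.

-1043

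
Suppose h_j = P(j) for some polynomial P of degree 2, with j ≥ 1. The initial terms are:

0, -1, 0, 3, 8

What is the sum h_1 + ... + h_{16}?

1000

1st diffs: -1, 1, 3, 5.
2nd diffs: 2, 2, 2 (constant).
Newton forward-difference form: h_j = (-1)·C(j-1,1) + 2·C(j-1,2).
Continuing: …, 15, 24, 35, 48, …, h_{16} = 195.
Summing j = 1..16 (16 terms) gives 1000.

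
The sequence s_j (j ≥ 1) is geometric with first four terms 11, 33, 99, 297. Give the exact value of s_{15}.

52612659

Common ratio r = 3.
s_j = 11·3^(j-1).
s_{15} = 11·3^14 = 52612659.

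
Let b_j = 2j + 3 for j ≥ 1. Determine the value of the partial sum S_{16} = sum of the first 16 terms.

320

Over j = 1..16: Σj = 136.
Total = (2)·136 + (3)·16 = 320.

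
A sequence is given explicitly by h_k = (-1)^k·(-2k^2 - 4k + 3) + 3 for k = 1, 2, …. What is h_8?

(-1)^8 = 1; -2k^2 - 4k + 3 at k=8 is -157; so h_8 = -154.

-154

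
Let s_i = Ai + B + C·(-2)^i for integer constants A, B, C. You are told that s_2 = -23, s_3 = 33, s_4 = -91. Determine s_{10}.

-5155

At i = 2, 3, 4: 2A + B + 4C = -23; 3A + B - 8C = 33; 4A + B + 16C = -91.
Subtracting the first from the second: A - 12C = 56.
Subtracting the second from the third: A + 24C = -124.
Solving: C = -5, A = -4, then B = 5.
Hence s_{10} = -4·10 + 5 + (-5)·1024 = -5155.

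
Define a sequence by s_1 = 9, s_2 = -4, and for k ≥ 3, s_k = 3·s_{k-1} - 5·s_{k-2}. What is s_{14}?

323276

Compute successive terms:
s_3 = -57; s_4 = -151; s_5 = -168; …; s_{11} = -42432; s_{12} = -78301; s_{13} = -22743; s_{14} = 323276.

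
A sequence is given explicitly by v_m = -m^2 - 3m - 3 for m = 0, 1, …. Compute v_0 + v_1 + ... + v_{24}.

Over m = 0..24: Σm = 300, Σm² = 4900.
Total = (-1)·4900 + (-3)·300 + (-3)·25 = -5875.

-5875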